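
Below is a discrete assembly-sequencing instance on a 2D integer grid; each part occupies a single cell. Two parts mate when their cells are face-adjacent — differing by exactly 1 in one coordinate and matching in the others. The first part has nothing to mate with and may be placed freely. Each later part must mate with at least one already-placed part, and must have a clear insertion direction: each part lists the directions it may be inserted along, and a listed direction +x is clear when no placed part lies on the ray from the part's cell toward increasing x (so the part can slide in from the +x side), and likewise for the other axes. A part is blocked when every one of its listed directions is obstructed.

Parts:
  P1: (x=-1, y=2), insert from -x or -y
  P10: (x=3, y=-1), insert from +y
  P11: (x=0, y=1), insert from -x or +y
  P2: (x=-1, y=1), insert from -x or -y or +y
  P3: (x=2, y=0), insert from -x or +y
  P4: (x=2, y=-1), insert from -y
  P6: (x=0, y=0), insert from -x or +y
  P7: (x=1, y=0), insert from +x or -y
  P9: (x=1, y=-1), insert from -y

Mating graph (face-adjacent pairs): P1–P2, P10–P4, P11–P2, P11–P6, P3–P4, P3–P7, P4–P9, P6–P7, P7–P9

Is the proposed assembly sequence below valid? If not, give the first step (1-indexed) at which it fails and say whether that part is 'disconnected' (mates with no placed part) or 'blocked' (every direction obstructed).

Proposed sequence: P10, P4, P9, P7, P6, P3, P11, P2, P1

Valid

1. P10@(3, -1) [+y clear] — {P10}
2. P4@(2, -1) [-y clear] — {P10, P4}
3. P9@(1, -1) [-y clear] — {P10, P4, P9}
4. P7@(1, 0) [+x clear] — {P10, P4, P7, P9}
5. P6@(0, 0) [-x clear] — {P10, P4, P6, P7, P9}
6. P3@(2, 0) [+y clear] — {P10, P3, P4, P6, P7, P9}
7. P11@(0, 1) [-x clear] — {P10, P11, P3, P4, P6, P7, P9}
8. P2@(-1, 1) [-x clear] — {P10, P11, P2, P3, P4, P6, P7, P9}
9. P1@(-1, 2) [-x clear] — {P1, P10, P11, P2, P3, P4, P6, P7, P9}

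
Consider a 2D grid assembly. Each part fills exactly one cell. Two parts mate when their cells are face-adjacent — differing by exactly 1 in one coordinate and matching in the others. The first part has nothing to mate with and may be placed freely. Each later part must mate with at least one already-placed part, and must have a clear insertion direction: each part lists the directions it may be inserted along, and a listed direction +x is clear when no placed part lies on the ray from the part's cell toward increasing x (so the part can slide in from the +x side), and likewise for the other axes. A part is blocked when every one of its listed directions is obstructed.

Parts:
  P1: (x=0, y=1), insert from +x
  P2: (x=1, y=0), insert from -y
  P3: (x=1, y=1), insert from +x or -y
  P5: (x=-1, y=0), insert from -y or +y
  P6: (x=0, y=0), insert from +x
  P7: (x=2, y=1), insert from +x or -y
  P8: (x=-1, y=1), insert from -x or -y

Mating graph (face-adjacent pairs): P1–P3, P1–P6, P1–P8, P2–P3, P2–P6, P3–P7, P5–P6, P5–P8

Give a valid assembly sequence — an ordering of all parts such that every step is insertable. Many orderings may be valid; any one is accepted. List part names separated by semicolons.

1. P1@(0, 1) [+x clear] — {P1}
2. P3@(1, 1) [+x clear] — {P1, P3}
3. P8@(-1, 1) [-x clear] — {P1, P3, P8}
4. P7@(2, 1) [+x clear] — {P1, P3, P7, P8}
5. P6@(0, 0) [+x clear] — {P1, P3, P6, P7, P8}
6. P5@(-1, 0) [-y clear] — {P1, P3, P5, P6, P7, P8}
7. P2@(1, 0) [-y clear] — {P1, P2, P3, P5, P6, P7, P8}

P1; P3; P8; P7; P6; P5; P2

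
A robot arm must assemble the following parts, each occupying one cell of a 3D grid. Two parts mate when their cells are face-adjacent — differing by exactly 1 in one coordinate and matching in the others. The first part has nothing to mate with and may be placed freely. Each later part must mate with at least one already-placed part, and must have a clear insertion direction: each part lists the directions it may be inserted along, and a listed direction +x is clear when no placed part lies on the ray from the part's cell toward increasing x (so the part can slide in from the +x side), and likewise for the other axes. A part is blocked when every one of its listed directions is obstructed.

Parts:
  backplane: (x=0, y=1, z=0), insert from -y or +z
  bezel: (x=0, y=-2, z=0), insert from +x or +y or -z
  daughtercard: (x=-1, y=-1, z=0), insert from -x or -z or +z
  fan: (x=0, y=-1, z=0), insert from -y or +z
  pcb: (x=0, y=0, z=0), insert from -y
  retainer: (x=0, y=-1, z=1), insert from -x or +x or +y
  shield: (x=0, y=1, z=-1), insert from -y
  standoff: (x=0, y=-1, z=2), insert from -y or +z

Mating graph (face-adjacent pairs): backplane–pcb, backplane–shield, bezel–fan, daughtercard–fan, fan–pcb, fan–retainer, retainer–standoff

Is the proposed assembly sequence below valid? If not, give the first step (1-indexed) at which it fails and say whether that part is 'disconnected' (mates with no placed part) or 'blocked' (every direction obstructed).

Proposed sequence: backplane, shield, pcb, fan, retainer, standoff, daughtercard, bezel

Valid

1. backplane@(0, 1, 0) [-y clear] — {backplane}
2. shield@(0, 1, -1) [-y clear] — {backplane, shield}
3. pcb@(0, 0, 0) [-y clear] — {backplane, pcb, shield}
4. fan@(0, -1, 0) [-y clear] — {backplane, fan, pcb, shield}
5. retainer@(0, -1, 1) [-x clear] — {backplane, fan, pcb, retainer, shield}
6. standoff@(0, -1, 2) [-y clear] — {backplane, fan, pcb, retainer, shield, standoff}
7. daughtercard@(-1, -1, 0) [-x clear] — {backplane, daughtercard, fan, pcb, retainer, shield, standoff}
8. bezel@(0, -2, 0) [+x clear] — {backplane, bezel, daughtercard, fan, pcb, retainer, shield, standoff}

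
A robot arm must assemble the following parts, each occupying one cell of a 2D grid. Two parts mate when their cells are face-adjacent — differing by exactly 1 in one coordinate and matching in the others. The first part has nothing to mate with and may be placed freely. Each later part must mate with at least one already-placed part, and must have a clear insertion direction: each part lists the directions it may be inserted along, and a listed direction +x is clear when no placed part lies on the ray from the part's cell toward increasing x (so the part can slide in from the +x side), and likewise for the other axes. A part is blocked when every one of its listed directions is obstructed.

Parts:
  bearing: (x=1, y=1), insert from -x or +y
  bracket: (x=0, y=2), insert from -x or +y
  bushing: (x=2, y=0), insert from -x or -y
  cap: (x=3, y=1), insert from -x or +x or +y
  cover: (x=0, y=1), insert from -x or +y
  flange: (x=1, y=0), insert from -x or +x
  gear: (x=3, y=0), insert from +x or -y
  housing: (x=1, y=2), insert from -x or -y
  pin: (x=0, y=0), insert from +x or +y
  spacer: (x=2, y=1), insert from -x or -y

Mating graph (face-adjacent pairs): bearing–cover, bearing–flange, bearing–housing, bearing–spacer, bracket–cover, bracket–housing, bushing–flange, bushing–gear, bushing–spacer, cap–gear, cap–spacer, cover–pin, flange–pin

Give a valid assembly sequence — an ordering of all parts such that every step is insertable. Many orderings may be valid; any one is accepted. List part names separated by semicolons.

1. bearing@(1, 1) [-x clear] — {bearing}
2. cover@(0, 1) [-x clear] — {bearing, cover}
3. housing@(1, 2) [-x clear] — {bearing, cover, housing}
4. pin@(0, 0) [+x clear] — {bearing, cover, housing, pin}
5. flange@(1, 0) [+x clear] — {bearing, cover, flange, housing, pin}
6. spacer@(2, 1) [-y clear] — {bearing, cover, flange, housing, pin, spacer}
7. bracket@(0, 2) [-x clear] — {bearing, bracket, cover, flange, housing, pin, spacer}
8. bushing@(2, 0) [-y clear] — {bearing, bracket, bushing, cover, flange, housing, pin, spacer}
9. gear@(3, 0) [+x clear] — {bearing, bracket, bushing, cover, flange, gear, housing, pin, spacer}
10. cap@(3, 1) [+x clear] — {bearing, bracket, bushing, cap, cover, flange, gear, housing, pin, spacer}

bearing; cover; housing; pin; flange; spacer; bracket; bushing; gear; cap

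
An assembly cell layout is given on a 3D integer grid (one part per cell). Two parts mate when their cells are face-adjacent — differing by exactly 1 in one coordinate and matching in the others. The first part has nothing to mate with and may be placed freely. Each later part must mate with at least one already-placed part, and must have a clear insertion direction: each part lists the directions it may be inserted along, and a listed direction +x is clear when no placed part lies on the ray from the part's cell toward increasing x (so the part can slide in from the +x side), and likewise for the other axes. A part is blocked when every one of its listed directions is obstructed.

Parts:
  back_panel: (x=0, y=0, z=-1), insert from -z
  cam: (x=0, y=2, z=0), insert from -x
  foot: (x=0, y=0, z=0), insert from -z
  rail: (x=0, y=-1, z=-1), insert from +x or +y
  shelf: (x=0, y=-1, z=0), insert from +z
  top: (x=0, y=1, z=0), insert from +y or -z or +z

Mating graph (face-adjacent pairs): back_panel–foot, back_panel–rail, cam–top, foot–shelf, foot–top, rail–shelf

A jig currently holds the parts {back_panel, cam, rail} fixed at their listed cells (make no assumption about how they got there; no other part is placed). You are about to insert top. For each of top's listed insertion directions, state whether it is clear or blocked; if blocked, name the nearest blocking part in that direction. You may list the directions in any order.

+y: blocked by cam; +z: clear; -z: clear

+y: nearest on ray is cam@(0, 2, 0) ⇒ blocked
-z: ray from top(0, 1, 0) has no placed part ⇒ clear
+z: ray from top(0, 1, 0) has no placed part ⇒ clear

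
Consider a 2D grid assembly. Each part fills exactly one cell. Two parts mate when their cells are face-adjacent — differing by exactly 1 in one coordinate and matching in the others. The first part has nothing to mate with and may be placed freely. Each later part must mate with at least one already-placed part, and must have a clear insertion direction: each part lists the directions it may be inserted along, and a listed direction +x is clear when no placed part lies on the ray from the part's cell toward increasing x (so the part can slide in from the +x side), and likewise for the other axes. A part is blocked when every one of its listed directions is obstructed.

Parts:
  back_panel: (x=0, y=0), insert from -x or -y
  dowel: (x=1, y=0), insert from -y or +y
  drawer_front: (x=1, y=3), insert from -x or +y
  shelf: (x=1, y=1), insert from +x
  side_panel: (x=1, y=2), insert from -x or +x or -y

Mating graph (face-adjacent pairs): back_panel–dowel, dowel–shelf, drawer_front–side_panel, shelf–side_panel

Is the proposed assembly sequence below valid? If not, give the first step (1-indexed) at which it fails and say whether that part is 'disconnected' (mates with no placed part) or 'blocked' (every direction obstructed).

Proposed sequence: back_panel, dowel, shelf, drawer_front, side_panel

Invalid at step 4 (disconnected)

1. back_panel@(0, 0) [-x clear] — {back_panel}
2. dowel@(1, 0) [-y clear] — {back_panel, dowel}
3. shelf@(1, 1) [+x clear] — {back_panel, dowel, shelf}
4. drawer_front@(1, 3) — no placed neighbour ⇒ disconnected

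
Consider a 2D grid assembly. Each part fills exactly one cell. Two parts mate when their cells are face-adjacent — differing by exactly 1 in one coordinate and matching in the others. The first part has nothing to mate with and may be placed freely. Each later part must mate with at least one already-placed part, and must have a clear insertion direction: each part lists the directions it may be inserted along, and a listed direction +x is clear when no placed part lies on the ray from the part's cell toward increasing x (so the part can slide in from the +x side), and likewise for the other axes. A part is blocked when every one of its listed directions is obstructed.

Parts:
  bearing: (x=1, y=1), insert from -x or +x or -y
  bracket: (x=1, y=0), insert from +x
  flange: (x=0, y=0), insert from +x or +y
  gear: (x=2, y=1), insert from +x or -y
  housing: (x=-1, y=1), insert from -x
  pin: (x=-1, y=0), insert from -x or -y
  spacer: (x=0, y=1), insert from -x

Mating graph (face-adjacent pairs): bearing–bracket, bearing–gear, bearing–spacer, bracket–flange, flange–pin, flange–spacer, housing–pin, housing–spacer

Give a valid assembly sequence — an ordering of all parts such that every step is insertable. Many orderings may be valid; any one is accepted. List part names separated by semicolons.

bracket; bearing; gear; flange; pin; spacer; housing

1. bracket@(1, 0) [+x clear] — {bracket}
2. bearing@(1, 1) [-x clear] — {bearing, bracket}
3. gear@(2, 1) [+x clear] — {bearing, bracket, gear}
4. flange@(0, 0) [+y clear] — {bearing, bracket, flange, gear}
5. pin@(-1, 0) [-x clear] — {bearing, bracket, flange, gear, pin}
6. spacer@(0, 1) [-x clear] — {bearing, bracket, flange, gear, pin, spacer}
7. housing@(-1, 1) [-x clear] — {bearing, bracket, flange, gear, housing, pin, spacer}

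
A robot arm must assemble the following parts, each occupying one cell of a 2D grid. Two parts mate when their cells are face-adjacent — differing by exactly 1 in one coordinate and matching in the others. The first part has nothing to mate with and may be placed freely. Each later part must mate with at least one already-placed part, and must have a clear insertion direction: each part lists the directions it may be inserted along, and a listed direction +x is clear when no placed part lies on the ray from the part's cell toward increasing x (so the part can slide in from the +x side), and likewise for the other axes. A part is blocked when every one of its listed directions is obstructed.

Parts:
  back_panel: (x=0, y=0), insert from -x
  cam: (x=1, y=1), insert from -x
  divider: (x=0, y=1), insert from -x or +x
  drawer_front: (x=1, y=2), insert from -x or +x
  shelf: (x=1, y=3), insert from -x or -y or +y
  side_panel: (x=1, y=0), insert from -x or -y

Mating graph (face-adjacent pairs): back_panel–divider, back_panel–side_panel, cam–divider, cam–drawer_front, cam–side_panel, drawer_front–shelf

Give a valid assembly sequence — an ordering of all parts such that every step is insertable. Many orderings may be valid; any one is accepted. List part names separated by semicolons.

back_panel; side_panel; cam; divider; drawer_front; shelf

1. back_panel@(0, 0) [-x clear] — {back_panel}
2. side_panel@(1, 0) [-y clear] — {back_panel, side_panel}
3. cam@(1, 1) [-x clear] — {back_panel, cam, side_panel}
4. divider@(0, 1) [-x clear] — {back_panel, cam, divider, side_panel}
5. drawer_front@(1, 2) [-x clear] — {back_panel, cam, divider, drawer_front, side_panel}
6. shelf@(1, 3) [-x clear] — {back_panel, cam, divider, drawer_front, shelf, side_panel}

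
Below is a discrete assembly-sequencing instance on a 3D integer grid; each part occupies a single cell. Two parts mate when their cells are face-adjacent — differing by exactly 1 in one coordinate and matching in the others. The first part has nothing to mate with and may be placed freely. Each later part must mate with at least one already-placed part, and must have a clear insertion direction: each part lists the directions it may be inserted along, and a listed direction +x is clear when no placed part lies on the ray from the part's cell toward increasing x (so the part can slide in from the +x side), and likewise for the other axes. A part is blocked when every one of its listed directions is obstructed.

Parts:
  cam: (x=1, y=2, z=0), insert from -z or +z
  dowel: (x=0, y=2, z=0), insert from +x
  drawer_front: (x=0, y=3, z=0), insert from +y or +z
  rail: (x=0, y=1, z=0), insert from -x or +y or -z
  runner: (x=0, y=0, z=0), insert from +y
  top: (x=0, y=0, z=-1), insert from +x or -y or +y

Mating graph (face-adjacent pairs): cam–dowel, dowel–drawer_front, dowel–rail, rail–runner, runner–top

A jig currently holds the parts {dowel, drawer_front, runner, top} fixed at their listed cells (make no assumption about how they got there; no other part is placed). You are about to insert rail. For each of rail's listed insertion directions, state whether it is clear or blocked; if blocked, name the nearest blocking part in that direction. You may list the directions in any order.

-x: ray from rail(0, 1, 0) has no placed part ⇒ clear
+y: nearest on ray is dowel@(0, 2, 0) ⇒ blocked
-z: ray from rail(0, 1, 0) has no placed part ⇒ clear

+y: blocked by dowel; -x: clear; -z: clear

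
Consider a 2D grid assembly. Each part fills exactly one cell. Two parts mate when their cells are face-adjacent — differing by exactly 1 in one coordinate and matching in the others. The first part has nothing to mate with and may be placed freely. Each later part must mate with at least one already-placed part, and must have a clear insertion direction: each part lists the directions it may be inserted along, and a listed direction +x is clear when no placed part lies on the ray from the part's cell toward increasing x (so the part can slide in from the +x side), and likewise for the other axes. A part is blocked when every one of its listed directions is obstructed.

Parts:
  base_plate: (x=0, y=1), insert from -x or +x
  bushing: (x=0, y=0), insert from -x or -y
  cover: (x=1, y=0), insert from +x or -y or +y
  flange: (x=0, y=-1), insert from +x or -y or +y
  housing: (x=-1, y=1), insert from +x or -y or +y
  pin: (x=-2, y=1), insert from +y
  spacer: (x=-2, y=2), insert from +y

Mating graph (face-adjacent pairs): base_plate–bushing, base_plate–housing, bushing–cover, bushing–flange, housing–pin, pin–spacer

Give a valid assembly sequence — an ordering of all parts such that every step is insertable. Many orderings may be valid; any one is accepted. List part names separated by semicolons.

1. bushing@(0, 0) [-x clear] — {bushing}
2. flange@(0, -1) [+x clear] — {bushing, flange}
3. base_plate@(0, 1) [-x clear] — {base_plate, bushing, flange}
4. housing@(-1, 1) [-y clear] — {base_plate, bushing, flange, housing}
5. pin@(-2, 1) [+y clear] — {base_plate, bushing, flange, housing, pin}
6. spacer@(-2, 2) [+y clear] — {base_plate, bushing, flange, housing, pin, spacer}
7. cover@(1, 0) [+x clear] — {base_plate, bushing, cover, flange, housing, pin, spacer}

bushing; flange; base_plate; housing; pin; spacer; cover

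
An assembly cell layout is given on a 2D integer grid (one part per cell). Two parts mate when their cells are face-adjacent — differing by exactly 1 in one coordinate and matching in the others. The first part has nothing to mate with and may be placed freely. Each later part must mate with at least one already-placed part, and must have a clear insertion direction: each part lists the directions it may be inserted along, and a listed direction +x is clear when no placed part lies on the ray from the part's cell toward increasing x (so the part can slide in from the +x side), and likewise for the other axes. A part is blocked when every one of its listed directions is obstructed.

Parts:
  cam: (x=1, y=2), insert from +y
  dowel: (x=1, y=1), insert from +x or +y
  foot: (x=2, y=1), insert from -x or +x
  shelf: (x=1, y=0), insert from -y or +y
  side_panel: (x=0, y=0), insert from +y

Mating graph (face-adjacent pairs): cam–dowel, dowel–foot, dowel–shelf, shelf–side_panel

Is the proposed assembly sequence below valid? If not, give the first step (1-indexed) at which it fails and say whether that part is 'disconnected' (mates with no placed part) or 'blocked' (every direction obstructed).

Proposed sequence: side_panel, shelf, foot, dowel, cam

Invalid at step 3 (disconnected)

1. side_panel@(0, 0) [+y clear] — {side_panel}
2. shelf@(1, 0) [-y clear] — {shelf, side_panel}
3. foot@(2, 1) — no placed neighbour ⇒ disconnected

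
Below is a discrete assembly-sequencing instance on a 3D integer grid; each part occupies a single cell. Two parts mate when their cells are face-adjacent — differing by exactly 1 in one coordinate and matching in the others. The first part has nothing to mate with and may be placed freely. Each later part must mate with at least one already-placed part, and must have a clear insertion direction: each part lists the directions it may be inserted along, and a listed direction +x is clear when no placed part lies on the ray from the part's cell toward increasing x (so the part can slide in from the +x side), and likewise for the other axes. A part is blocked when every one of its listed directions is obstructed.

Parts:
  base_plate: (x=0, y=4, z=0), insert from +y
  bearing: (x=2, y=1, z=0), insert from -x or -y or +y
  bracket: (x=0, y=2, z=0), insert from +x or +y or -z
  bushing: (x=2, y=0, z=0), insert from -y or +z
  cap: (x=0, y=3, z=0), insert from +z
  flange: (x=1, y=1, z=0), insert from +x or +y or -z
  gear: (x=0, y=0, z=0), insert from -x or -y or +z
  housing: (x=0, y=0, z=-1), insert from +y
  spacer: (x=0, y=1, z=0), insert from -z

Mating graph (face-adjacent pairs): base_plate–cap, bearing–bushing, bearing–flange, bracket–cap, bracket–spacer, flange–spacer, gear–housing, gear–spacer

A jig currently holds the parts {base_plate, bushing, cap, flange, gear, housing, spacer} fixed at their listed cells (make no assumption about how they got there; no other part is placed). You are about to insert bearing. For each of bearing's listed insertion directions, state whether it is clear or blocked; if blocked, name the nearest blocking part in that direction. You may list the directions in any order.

-x: nearest on ray is flange@(1, 1, 0) ⇒ blocked
-y: nearest on ray is bushing@(2, 0, 0) ⇒ blocked
+y: ray from bearing(2, 1, 0) has no placed part ⇒ clear

+y: clear; -x: blocked by flange; -y: blocked by bushing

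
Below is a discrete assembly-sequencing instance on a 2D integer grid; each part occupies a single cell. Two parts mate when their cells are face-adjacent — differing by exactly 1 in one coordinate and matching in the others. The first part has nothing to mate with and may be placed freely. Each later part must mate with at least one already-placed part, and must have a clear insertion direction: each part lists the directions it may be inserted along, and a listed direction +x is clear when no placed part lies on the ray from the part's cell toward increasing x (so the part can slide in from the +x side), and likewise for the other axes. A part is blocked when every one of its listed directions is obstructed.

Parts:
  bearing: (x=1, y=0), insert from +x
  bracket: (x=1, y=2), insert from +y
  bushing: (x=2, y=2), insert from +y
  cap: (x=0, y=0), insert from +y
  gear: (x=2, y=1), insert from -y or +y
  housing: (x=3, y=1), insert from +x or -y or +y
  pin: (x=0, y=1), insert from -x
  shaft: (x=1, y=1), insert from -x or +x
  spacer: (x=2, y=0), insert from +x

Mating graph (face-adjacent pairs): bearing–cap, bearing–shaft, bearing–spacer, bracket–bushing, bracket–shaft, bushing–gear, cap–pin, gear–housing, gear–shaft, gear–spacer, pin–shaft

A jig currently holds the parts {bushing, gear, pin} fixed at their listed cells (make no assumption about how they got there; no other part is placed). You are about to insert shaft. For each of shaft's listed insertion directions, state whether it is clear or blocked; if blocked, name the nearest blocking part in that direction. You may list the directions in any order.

+x: blocked by gear; -x: blocked by pin

-x: nearest on ray is pin@(0, 1) ⇒ blocked
+x: nearest on ray is gear@(2, 1) ⇒ blocked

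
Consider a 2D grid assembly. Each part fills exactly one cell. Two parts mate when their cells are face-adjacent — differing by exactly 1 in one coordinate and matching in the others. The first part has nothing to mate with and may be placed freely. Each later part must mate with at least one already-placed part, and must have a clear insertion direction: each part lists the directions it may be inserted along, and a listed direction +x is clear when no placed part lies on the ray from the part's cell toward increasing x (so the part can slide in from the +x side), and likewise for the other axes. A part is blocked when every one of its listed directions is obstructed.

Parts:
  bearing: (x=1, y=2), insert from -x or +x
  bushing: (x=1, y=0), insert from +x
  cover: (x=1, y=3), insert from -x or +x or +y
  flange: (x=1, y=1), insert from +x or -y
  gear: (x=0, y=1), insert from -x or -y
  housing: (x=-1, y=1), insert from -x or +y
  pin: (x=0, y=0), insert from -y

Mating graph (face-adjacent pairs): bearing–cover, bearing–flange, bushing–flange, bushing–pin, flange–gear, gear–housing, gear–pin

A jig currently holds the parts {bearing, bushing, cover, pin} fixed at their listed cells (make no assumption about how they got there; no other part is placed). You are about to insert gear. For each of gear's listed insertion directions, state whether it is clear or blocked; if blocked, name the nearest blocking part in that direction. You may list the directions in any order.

-x: clear; -y: blocked by pin

-x: ray from gear(0, 1) has no placed part ⇒ clear
-y: nearest on ray is pin@(0, 0) ⇒ blocked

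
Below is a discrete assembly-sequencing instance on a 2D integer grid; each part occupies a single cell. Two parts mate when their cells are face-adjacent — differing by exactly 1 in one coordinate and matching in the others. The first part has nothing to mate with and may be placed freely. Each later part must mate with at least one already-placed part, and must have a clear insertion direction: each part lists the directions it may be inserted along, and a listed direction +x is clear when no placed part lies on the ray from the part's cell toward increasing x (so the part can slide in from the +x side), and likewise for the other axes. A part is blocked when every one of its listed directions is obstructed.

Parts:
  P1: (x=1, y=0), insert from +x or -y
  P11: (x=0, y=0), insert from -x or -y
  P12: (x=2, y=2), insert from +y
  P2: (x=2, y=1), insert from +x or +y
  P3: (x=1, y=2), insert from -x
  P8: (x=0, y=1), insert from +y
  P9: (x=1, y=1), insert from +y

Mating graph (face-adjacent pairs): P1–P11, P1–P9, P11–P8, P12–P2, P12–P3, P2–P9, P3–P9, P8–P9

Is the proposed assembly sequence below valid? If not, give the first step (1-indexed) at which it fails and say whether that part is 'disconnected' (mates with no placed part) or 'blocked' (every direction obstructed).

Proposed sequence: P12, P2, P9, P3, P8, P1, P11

1. P12@(2, 2) [+y clear] — {P12}
2. P2@(2, 1) [+x clear] — {P12, P2}
3. P9@(1, 1) [+y clear] — {P12, P2, P9}
4. P3@(1, 2) [-x clear] — {P12, P2, P3, P9}
5. P8@(0, 1) [+y clear] — {P12, P2, P3, P8, P9}
6. P1@(1, 0) [+x clear] — {P1, P12, P2, P3, P8, P9}
7. P11@(0, 0) [-x clear] — {P1, P11, P12, P2, P3, P8, P9}

Valid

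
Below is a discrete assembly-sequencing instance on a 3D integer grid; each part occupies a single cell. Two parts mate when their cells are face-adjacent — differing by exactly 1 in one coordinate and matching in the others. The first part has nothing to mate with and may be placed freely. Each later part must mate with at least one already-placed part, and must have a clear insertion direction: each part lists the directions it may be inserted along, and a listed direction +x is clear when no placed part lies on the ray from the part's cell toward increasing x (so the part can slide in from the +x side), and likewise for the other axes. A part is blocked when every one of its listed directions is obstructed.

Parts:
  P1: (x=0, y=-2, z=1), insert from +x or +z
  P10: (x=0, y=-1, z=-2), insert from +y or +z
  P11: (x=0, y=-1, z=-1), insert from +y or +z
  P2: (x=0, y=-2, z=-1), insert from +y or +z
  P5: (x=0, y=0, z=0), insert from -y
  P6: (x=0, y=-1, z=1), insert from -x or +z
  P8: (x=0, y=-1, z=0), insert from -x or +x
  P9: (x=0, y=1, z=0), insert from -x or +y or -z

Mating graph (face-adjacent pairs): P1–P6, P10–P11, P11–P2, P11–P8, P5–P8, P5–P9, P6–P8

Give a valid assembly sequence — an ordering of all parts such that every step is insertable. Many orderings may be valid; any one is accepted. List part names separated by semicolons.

P5; P8; P11; P2; P10; P6; P1; P9

1. P5@(0, 0, 0) [-y clear] — {P5}
2. P8@(0, -1, 0) [-x clear] — {P5, P8}
3. P11@(0, -1, -1) [+y clear] — {P11, P5, P8}
4. P2@(0, -2, -1) [+z clear] — {P11, P2, P5, P8}
5. P10@(0, -1, -2) [+y clear] — {P10, P11, P2, P5, P8}
6. P6@(0, -1, 1) [-x clear] — {P10, P11, P2, P5, P6, P8}
7. P1@(0, -2, 1) [+x clear] — {P1, P10, P11, P2, P5, P6, P8}
8. P9@(0, 1, 0) [-x clear] — {P1, P10, P11, P2, P5, P6, P8, P9}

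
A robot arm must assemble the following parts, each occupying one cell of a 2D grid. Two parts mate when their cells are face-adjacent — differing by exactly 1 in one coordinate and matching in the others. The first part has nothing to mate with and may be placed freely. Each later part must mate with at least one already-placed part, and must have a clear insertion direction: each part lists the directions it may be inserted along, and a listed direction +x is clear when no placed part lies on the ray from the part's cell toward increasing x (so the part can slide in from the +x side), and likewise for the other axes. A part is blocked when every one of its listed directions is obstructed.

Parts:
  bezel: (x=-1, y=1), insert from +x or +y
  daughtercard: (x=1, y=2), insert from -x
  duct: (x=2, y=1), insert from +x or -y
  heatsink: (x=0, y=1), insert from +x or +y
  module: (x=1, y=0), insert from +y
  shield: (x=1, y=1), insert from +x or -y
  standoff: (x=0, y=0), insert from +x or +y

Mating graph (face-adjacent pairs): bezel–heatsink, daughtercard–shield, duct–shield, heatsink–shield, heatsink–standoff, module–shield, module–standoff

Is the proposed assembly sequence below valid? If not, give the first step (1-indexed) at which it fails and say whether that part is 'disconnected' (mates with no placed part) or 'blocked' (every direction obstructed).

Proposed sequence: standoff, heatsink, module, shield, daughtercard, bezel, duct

Valid

1. standoff@(0, 0) [+x clear] — {standoff}
2. heatsink@(0, 1) [+x clear] — {heatsink, standoff}
3. module@(1, 0) [+y clear] — {heatsink, module, standoff}
4. shield@(1, 1) [+x clear] — {heatsink, module, shield, standoff}
5. daughtercard@(1, 2) [-x clear] — {daughtercard, heatsink, module, shield, standoff}
6. bezel@(-1, 1) [+y clear] — {bezel, daughtercard, heatsink, module, shield, standoff}
7. duct@(2, 1) [+x clear] — {bezel, daughtercard, duct, heatsink, module, shield, standoff}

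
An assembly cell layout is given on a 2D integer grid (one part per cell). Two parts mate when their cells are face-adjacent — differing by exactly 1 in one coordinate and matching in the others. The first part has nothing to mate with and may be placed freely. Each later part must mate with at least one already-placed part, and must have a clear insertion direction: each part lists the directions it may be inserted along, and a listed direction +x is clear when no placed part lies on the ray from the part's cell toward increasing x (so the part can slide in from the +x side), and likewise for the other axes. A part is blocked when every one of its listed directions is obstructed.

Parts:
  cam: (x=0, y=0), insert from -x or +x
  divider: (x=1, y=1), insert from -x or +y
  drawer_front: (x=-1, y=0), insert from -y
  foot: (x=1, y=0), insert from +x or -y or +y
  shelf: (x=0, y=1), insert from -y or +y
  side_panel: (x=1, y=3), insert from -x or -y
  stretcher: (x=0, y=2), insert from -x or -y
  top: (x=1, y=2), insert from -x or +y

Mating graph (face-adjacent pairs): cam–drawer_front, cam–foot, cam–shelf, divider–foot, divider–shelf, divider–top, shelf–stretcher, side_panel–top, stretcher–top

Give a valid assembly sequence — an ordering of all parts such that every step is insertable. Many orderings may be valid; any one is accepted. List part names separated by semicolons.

1. side_panel@(1, 3) [-x clear] — {side_panel}
2. top@(1, 2) [-x clear] — {side_panel, top}
3. stretcher@(0, 2) [-x clear] — {side_panel, stretcher, top}
4. divider@(1, 1) [-x clear] — {divider, side_panel, stretcher, top}
5. foot@(1, 0) [+x clear] — {divider, foot, side_panel, stretcher, top}
6. shelf@(0, 1) [-y clear] — {divider, foot, shelf, side_panel, stretcher, top}
7. cam@(0, 0) [-x clear] — {cam, divider, foot, shelf, side_panel, stretcher, top}
8. drawer_front@(-1, 0) [-y clear] — {cam, divider, drawer_front, foot, shelf, side_panel, stretcher, top}

side_panel; top; stretcher; divider; foot; shelf; cam; drawer_front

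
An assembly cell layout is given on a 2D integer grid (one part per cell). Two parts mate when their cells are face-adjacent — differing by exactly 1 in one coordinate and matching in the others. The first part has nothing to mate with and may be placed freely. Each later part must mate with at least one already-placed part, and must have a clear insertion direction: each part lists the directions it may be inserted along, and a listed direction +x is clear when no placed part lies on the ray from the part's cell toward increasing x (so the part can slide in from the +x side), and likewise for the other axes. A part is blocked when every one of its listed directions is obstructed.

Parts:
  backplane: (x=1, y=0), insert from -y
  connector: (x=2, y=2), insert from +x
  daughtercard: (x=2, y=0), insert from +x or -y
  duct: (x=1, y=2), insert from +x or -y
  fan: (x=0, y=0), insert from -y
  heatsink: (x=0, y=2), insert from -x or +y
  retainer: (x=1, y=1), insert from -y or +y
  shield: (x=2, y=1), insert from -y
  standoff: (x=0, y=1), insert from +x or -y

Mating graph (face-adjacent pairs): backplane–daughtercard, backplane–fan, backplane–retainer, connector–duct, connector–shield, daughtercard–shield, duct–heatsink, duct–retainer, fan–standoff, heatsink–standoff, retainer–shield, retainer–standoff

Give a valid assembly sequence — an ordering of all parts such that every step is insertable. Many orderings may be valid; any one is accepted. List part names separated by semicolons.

1. connector@(2, 2) [+x clear] — {connector}
2. shield@(2, 1) [-y clear] — {connector, shield}
3. duct@(1, 2) [-y clear] — {connector, duct, shield}
4. daughtercard@(2, 0) [+x clear] — {connector, daughtercard, duct, shield}
5. heatsink@(0, 2) [-x clear] — {connector, daughtercard, duct, heatsink, shield}
6. standoff@(0, 1) [-y clear] — {connector, daughtercard, duct, heatsink, shield, standoff}
7. fan@(0, 0) [-y clear] — {connector, daughtercard, duct, fan, heatsink, shield, standoff}
8. retainer@(1, 1) [-y clear] — {connector, daughtercard, duct, fan, heatsink, retainer, shield, standoff}
9. backplane@(1, 0) [-y clear] — {backplane, connector, daughtercard, duct, fan, heatsink, retainer, shield, standoff}

connector; shield; duct; daughtercard; heatsink; standoff; fan; retainer; backplane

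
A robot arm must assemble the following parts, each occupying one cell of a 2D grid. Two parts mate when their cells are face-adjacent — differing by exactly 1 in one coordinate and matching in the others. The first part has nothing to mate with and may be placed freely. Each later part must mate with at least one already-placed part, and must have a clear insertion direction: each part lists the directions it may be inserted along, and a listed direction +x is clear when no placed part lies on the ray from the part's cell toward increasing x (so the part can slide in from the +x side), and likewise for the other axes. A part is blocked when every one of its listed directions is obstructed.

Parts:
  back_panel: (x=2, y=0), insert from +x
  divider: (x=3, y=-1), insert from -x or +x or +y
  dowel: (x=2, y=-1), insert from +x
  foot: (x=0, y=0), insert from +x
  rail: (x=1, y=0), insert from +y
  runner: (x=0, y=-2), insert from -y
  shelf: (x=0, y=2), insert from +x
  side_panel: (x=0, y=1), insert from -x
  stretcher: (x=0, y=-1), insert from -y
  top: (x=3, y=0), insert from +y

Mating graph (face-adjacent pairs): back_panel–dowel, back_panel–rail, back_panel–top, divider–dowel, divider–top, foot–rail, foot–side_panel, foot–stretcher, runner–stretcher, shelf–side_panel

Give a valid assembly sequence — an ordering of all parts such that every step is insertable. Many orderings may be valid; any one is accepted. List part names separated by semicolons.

1. shelf@(0, 2) [+x clear] — {shelf}
2. side_panel@(0, 1) [-x clear] — {shelf, side_panel}
3. foot@(0, 0) [+x clear] — {foot, shelf, side_panel}
4. rail@(1, 0) [+y clear] — {foot, rail, shelf, side_panel}
5. back_panel@(2, 0) [+x clear] — {back_panel, foot, rail, shelf, side_panel}
6. top@(3, 0) [+y clear] — {back_panel, foot, rail, shelf, side_panel, top}
7. stretcher@(0, -1) [-y clear] — {back_panel, foot, rail, shelf, side_panel, stretcher, top}
8. runner@(0, -2) [-y clear] — {back_panel, foot, rail, runner, shelf, side_panel, stretcher, top}
9. dowel@(2, -1) [+x clear] — {back_panel, dowel, foot, rail, runner, shelf, side_panel, stretcher, top}
10. divider@(3, -1) [+x clear] — {back_panel, divider, dowel, foot, rail, runner, shelf, side_panel, stretcher, top}

shelf; side_panel; foot; rail; back_panel; top; stretcher; runner; dowel; divider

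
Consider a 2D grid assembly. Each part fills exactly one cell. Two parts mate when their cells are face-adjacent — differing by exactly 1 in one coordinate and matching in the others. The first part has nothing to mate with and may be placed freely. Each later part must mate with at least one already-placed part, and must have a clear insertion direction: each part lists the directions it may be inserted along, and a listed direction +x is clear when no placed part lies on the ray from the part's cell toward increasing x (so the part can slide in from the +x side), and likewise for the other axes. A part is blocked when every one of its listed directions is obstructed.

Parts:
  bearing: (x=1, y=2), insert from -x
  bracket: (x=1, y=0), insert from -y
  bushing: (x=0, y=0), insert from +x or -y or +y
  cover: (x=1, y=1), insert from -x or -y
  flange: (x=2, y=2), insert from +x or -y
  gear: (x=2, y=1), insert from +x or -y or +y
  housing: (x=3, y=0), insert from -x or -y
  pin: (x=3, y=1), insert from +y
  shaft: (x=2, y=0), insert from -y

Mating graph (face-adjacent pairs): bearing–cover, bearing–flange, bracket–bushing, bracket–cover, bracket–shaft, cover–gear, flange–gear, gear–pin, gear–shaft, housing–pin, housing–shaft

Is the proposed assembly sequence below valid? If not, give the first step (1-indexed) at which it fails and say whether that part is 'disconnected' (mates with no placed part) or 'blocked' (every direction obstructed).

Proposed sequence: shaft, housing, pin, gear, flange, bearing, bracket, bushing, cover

Valid

1. shaft@(2, 0) [-y clear] — {shaft}
2. housing@(3, 0) [-y clear] — {housing, shaft}
3. pin@(3, 1) [+y clear] — {housing, pin, shaft}
4. gear@(2, 1) [+y clear] — {gear, housing, pin, shaft}
5. flange@(2, 2) [+x clear] — {flange, gear, housing, pin, shaft}
6. bearing@(1, 2) [-x clear] — {bearing, flange, gear, housing, pin, shaft}
7. bracket@(1, 0) [-y clear] — {bearing, bracket, flange, gear, housing, pin, shaft}
8. bushing@(0, 0) [-y clear] — {bearing, bracket, bushing, flange, gear, housing, pin, shaft}
9. cover@(1, 1) [-x clear] — {bearing, bracket, bushing, cover, flange, gear, housing, pin, shaft}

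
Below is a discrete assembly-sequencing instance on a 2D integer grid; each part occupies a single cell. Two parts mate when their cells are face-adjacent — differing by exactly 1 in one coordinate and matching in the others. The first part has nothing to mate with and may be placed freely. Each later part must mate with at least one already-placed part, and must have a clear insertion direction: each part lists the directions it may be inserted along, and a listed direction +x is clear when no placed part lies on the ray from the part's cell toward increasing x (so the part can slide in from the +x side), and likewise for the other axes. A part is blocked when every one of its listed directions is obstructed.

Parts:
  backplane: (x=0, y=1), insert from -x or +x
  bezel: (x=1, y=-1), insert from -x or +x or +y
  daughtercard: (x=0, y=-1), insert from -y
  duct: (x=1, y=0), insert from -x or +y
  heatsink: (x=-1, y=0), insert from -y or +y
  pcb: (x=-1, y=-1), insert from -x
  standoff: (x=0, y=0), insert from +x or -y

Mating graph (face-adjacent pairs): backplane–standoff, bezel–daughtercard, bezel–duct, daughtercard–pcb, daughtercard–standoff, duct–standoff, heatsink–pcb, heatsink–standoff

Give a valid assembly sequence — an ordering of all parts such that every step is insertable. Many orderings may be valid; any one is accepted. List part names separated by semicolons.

standoff; daughtercard; pcb; duct; heatsink; bezel; backplane

1. standoff@(0, 0) [+x clear] — {standoff}
2. daughtercard@(0, -1) [-y clear] — {daughtercard, standoff}
3. pcb@(-1, -1) [-x clear] — {daughtercard, pcb, standoff}
4. duct@(1, 0) [+y clear] — {daughtercard, duct, pcb, standoff}
5. heatsink@(-1, 0) [+y clear] — {daughtercard, duct, heatsink, pcb, standoff}
6. bezel@(1, -1) [+x clear] — {bezel, daughtercard, duct, heatsink, pcb, standoff}
7. backplane@(0, 1) [-x clear] — {backplane, bezel, daughtercard, duct, heatsink, pcb, standoff}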